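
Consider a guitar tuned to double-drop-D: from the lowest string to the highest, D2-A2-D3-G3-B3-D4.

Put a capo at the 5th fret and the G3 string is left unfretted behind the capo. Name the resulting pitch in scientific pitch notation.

The capo raises the open G3 by 5 semitones to C4; fretting 0 more gives G3 + 5 + 0 = G3 + 5 semitones = C4.

C4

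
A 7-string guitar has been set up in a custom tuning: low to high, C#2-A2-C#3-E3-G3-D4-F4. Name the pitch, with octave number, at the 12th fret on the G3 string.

G4

G3 is MIDI 55. Adding 12 gives 67, which is G4.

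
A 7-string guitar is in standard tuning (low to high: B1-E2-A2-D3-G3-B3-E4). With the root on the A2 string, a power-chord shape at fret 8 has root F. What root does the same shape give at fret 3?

Moving from fret 8 to fret 3 shifts the root by -5 semitones.
F down 5 semitones is C.

C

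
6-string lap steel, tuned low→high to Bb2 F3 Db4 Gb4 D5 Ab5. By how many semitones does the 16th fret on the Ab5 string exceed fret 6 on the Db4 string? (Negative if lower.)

Ab5 at fret 16 → C7 (MIDI 96); Db4 at fret 6 → G4 (MIDI 67).
96 − 67 = 29, so the two pitches are 29 semitones apart.

29 semitones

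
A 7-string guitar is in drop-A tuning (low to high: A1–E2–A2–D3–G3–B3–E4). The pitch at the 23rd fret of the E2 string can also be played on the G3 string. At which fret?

8

E2 at fret 23 is E2 + 23 semitones = D♯4.
The open G3 string is 15 semitones above the open E2, so the same pitch on the G3 string lies at fret 23 − 15 = 8.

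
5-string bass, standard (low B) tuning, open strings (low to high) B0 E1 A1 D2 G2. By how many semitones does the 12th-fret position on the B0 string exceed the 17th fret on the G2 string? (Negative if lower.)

-25 semitones

B0 at fret 12 → B1 (MIDI 35); G2 at fret 17 → C4 (MIDI 60).
35 − 60 = -25, so the two pitches are 25 semitones apart.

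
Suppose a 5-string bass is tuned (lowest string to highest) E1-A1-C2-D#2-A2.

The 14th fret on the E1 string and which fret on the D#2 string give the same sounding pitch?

E1 at fret 14 is E1 + 14 semitones = F#2.
The open D#2 string is 11 semitones above the open E1, so the same pitch on the D#2 string lies at fret 14 − 11 = 3.

3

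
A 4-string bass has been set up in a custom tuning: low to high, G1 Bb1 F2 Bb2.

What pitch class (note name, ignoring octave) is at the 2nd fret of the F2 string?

G

F2 is MIDI 41. Adding 2 gives 43; 43 mod 12 = 7, i.e. G.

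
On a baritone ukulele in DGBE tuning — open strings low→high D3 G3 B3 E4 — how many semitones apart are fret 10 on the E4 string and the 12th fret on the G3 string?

7 semitones

E4 at fret 10 → D5 (MIDI 74); G3 at fret 12 → G4 (MIDI 67).
74 − 67 = 7, so the two pitches are 7 semitones apart, with D5 the higher.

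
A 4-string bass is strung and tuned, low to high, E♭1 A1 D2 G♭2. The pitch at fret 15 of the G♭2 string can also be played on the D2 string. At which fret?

G♭2 at fret 15 is G♭2 + 15 semitones = A3.
The open D2 string is 4 semitones below the open G♭2, so the same pitch on the D2 string lies at fret 15 + 4 = 19.

19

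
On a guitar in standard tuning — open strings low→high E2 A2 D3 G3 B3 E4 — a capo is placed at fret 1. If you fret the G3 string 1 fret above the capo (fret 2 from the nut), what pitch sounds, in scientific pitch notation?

The capo raises the open G3 by 1 semitone to G#3; fretting 1 more gives G3 + 1 + 1 = G3 + 2 semitones = A3.

A3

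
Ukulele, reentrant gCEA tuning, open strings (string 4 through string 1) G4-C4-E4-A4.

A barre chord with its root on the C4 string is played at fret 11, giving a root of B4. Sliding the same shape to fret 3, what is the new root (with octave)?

Moving from fret 11 to fret 3 shifts the root by -8 semitones.
B4 down 8 semitones is D#4.

D#4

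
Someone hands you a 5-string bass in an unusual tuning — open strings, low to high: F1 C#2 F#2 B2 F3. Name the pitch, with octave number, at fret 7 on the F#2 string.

C#3

The open F#2 string plus 7 semitones: F#–G–G#–A–A#–B–C–C#.
The walk passes from B into C once, so the octave number goes from 2 to 3.
(Equivalently spelled Db3.)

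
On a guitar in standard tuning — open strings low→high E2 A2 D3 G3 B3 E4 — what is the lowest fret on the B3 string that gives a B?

From B3, count semitones up the chromatic scale until reaching B: B — 0 steps.

0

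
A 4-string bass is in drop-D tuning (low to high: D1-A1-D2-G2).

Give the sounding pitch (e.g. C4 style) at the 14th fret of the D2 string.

Each fret is one semitone, so D2 + 14 = E3.

E3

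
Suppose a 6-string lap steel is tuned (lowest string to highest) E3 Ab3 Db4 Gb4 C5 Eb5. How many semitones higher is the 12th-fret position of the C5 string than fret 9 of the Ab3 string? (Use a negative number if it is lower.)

C5 at fret 12 → C6 (MIDI 84); Ab3 at fret 9 → F4 (MIDI 65).
84 − 65 = 19, so the two pitches are 19 semitones apart.

19 semitones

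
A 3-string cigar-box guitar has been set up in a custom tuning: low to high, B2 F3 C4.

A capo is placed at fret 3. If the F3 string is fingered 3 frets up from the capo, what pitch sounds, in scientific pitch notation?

B3

The capo raises the open F3 by 3 semitones to G#3; fretting 3 more gives F3 + 3 + 3 = F3 + 6 semitones = B3.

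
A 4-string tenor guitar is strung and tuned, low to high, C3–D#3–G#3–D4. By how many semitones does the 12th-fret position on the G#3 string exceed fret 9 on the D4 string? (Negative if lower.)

-3 semitones

G#3 at fret 12 → G#4 (MIDI 68); D4 at fret 9 → B4 (MIDI 71).
68 − 71 = -3, so the two pitches are 3 semitones apart.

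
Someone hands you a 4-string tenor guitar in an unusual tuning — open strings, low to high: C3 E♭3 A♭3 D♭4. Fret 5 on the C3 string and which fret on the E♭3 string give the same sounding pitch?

2

C3 at fret 5 is C3 + 5 semitones = F3.
The open E♭3 string is 3 semitones above the open C3, so the same pitch on the E♭3 string lies at fret 5 − 3 = 2.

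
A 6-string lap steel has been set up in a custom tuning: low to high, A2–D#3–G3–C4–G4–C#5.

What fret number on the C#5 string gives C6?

11

C6 is 11 semitones above the open C#5 (C#–D–D#–E–…–A#–B–C), so it sits at fret 11.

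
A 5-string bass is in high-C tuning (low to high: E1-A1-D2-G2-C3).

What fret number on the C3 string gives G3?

G3 is 7 semitones above the open C3 (C–C#–D–D#–E–F–F#–G), so it sits at fret 7.

7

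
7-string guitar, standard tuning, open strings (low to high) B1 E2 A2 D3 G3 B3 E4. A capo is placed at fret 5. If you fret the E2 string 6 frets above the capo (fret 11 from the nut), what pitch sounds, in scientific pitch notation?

D#3

The capo raises the open E2 by 5 semitones to A2; fretting 6 more gives E2 + 5 + 6 = E2 + 11 semitones = D#3.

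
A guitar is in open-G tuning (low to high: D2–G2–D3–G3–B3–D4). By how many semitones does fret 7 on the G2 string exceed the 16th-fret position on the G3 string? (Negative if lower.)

G2 at fret 7 → D3 (MIDI 50); G3 at fret 16 → B4 (MIDI 71).
50 − 71 = -21, so the two pitches are 21 semitones apart.

-21 semitones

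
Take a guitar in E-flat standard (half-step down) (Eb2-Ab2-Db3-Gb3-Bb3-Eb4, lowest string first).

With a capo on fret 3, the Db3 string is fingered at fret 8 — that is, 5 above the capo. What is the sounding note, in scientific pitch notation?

The capo raises the open Db3 by 3 semitones to E3; fretting 5 more gives Db3 + 3 + 5 = Db3 + 8 semitones = A3.

A3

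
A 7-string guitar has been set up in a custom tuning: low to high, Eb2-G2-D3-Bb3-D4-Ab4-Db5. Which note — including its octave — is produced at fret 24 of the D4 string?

D6

The open D4 string plus 24 semitones: D–Eb–E–F–…–C–Db–D.
The walk passes from B into C 2 times, so the octave number goes from 4 to 6.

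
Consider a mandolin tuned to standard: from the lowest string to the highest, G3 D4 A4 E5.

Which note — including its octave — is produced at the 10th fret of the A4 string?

The open A4 string plus 10 semitones: A–A#–B–C–…–F–F#–G.
The walk passes from B into C once, so the octave number goes from 4 to 5.

G5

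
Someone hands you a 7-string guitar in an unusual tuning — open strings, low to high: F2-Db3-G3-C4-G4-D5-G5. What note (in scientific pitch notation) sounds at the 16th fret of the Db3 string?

Each fret is one semitone, so Db3 + 16 = F4.

F4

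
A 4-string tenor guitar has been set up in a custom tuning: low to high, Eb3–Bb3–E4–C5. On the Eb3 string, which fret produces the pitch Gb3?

Gb3 is 3 semitones above the open Eb3 (Eb–E–F–Gb), so it sits at fret 3.

3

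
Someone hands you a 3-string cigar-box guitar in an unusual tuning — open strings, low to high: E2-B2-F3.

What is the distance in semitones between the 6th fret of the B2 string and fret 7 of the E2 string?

B2 at fret 6 → F3 (MIDI 53); E2 at fret 7 → B2 (MIDI 47).
53 − 47 = 6, so the two pitches are 6 semitones apart, with F3 the higher.

6 semitones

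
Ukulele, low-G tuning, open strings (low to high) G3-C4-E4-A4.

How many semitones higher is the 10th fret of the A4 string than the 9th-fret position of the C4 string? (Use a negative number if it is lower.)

A4 at fret 10 → G5 (MIDI 79); C4 at fret 9 → A4 (MIDI 69).
79 − 69 = 10, so the two pitches are 10 semitones apart.

10 semitones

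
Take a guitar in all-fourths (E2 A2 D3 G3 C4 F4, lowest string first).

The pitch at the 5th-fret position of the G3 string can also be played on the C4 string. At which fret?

0

Fret 5 on G3 is MIDI 55 + 5 = 60 (C4). On the C4 string (open MIDI 60), that pitch is 60 − 60 = fret 0.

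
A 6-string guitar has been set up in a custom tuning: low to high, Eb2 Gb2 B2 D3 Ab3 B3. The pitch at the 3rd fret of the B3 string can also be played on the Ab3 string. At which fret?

Fret 3 on B3 is MIDI 59 + 3 = 62 (D4). On the Ab3 string (open MIDI 56), that pitch is 62 − 56 = fret 6.

6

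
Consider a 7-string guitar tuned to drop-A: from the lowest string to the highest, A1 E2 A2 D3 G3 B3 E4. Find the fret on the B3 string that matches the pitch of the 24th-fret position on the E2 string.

E2 at fret 24 is E2 + 24 semitones = E4.
The open B3 string is 19 semitones above the open E2, so the same pitch on the B3 string lies at fret 24 − 19 = 5.

5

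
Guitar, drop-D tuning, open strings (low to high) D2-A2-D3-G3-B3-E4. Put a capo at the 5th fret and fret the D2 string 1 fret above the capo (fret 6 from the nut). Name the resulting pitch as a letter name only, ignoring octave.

The capo raises the open D2 by 5 semitones to G2; fretting 1 more gives D2 + 5 + 1 = D2 + 6 semitones, landing on G♯.

G♯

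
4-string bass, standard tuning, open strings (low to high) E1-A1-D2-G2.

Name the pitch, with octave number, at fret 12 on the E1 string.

Each fret is one semitone, so E1 + 12 = E2.

E2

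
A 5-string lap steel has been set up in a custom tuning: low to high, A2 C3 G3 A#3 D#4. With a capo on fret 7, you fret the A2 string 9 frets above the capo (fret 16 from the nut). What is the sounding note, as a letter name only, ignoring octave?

The capo raises the open A2 by 7 semitones to E3; fretting 9 more gives A2 + 7 + 9 = A2 + 16 semitones, landing on C#.

C#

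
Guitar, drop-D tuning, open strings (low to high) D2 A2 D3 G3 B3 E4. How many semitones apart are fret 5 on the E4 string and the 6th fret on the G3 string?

8 semitones

E4 at fret 5 → A4 (MIDI 69); G3 at fret 6 → C♯4 (MIDI 61).
69 − 61 = 8, so the two pitches are 8 semitones apart, with A4 the higher.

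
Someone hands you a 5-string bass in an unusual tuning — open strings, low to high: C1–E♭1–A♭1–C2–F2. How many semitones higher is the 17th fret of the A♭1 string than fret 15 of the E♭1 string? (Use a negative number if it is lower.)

A♭1 at fret 17 → D♭3 (MIDI 49); E♭1 at fret 15 → G♭2 (MIDI 42).
49 − 42 = 7, so the two pitches are 7 semitones apart.

7 semitones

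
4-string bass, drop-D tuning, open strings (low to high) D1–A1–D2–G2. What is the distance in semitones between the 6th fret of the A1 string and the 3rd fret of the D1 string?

10 semitones

A1 at fret 6 → D♯2 (MIDI 39); D1 at fret 3 → F1 (MIDI 29).
39 − 29 = 10, so the two pitches are 10 semitones apart, with D♯2 the higher.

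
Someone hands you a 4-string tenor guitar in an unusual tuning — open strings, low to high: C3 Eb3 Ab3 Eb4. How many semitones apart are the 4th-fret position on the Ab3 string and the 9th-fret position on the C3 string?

Ab3 at fret 4 → C4 (MIDI 60); C3 at fret 9 → A3 (MIDI 57).
60 − 57 = 3, so the two pitches are 3 semitones apart, with C4 the higher.

3 semitones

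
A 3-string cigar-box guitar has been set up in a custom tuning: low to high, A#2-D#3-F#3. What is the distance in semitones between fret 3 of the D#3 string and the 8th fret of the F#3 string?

D#3 at fret 3 → F#3 (MIDI 54); F#3 at fret 8 → D4 (MIDI 62).
54 − 62 = -8, so the two pitches are 8 semitones apart, with D4 the higher.

8 semitones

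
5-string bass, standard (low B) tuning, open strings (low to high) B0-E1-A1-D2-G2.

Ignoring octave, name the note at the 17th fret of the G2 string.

C

The open G2 string plus 17 semitones: G–G#–A–A#–…–A#–B–C.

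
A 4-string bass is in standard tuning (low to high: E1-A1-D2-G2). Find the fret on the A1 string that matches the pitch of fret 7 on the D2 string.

12

Fret 7 on D2 is MIDI 38 + 7 = 45 (A2). On the A1 string (open MIDI 33), that pitch is 45 − 33 = fret 12.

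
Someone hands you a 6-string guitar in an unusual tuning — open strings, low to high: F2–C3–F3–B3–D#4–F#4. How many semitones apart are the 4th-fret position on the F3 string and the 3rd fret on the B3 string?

5 semitones

F3 at fret 4 → A3 (MIDI 57); B3 at fret 3 → D4 (MIDI 62).
57 − 62 = -5, so the two pitches are 5 semitones apart, with D4 the higher.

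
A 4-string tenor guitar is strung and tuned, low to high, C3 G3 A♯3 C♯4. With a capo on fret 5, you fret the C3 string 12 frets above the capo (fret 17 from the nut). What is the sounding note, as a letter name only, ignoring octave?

The capo raises the open C3 by 5 semitones to F3; fretting 12 more gives C3 + 5 + 12 = C3 + 17 semitones, landing on F.

F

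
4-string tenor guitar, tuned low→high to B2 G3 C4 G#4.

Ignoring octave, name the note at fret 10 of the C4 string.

A#

The open C4 string plus 10 semitones: C–C#–D–D#–…–G#–A–A#.
(Equivalently spelled Bb.)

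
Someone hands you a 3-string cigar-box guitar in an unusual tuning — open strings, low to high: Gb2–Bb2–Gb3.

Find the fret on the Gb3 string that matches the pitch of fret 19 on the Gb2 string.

7

Fret 19 on Gb2 is MIDI 42 + 19 = 61 (Db4). On the Gb3 string (open MIDI 54), that pitch is 61 − 54 = fret 7.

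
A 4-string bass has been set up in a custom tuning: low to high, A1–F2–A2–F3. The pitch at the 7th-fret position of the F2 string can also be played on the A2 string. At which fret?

Fret 7 on F2 is MIDI 41 + 7 = 48 (C3). On the A2 string (open MIDI 45), that pitch is 48 − 45 = fret 3.

3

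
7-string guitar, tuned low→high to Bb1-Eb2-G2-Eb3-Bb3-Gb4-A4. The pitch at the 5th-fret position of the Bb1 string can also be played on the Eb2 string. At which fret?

0

Bb1 at fret 5 is Bb1 + 5 semitones = Eb2.
The open Eb2 string is 5 semitones above the open Bb1, so the same pitch on the Eb2 string lies at fret 5 − 5 = 0.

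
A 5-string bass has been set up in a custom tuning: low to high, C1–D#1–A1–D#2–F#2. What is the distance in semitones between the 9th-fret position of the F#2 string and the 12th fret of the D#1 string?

12 semitones

F#2 at fret 9 → D#3 (MIDI 51); D#1 at fret 12 → D#2 (MIDI 39).
51 − 39 = 12, so the two pitches are 12 semitones apart, with D#3 the higher.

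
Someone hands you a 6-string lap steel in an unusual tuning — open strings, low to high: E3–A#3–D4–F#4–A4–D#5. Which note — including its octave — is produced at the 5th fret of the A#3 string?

D#4

The open A#3 string plus 5 semitones: A#–B–C–C#–D–D#.
The walk passes from B into C once, so the octave number goes from 3 to 4.
(Equivalently spelled Eb4.)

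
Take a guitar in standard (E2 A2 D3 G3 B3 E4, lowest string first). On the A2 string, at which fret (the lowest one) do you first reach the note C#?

4

From A2, count semitones up the chromatic scale until reaching C#: A–A#–B–C–C# — 4 steps.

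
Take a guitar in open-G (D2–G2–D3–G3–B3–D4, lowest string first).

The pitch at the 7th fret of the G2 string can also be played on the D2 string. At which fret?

12

G2 at fret 7 is G2 + 7 semitones = D3.
The open D2 string is 5 semitones below the open G2, so the same pitch on the D2 string lies at fret 7 + 5 = 12.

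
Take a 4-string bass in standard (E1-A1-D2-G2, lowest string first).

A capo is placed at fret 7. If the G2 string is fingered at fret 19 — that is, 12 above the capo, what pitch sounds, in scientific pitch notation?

D4

The capo raises the open G2 by 7 semitones to D3; fretting 12 more gives G2 + 7 + 12 = G2 + 19 semitones = D4.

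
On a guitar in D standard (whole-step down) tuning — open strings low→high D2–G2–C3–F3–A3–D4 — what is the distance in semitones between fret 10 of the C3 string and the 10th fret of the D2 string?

C3 at fret 10 → A#3 (MIDI 58); D2 at fret 10 → C3 (MIDI 48).
58 − 48 = 10, so the two pitches are 10 semitones apart, with A#3 the higher.

10 semitones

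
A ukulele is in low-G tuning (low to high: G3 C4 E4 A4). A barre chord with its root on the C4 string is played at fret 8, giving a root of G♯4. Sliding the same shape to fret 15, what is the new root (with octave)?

Moving from fret 8 to fret 15 shifts the root by 7 semitones.
G♯4 up 7 semitones is D♯5.

D♯5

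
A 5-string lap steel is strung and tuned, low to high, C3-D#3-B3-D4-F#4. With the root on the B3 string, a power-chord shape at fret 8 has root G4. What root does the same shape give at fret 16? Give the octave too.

D#5

Moving from fret 8 to fret 16 shifts the root by 8 semitones.
G4 up 8 semitones is D#5.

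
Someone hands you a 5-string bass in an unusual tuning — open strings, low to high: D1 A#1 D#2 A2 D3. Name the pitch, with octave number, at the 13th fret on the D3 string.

D#4

D3 is MIDI 50. Adding 13 gives 63, which is D#4.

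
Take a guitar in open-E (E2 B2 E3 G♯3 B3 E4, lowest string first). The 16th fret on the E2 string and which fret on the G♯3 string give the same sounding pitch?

0

E2 at fret 16 is E2 + 16 semitones = G♯3.
The open G♯3 string is 16 semitones above the open E2, so the same pitch on the G♯3 string lies at fret 16 − 16 = 0.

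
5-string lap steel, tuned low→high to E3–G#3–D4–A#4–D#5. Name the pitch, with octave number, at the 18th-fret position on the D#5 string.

A6

Each fret is one semitone, so D#5 + 18 = A6.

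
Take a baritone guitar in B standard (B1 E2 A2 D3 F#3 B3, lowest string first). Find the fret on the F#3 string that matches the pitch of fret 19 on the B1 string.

0

B1 at fret 19 is B1 + 19 semitones = F#3.
The open F#3 string is 19 semitones above the open B1, so the same pitch on the F#3 string lies at fret 19 − 19 = 0.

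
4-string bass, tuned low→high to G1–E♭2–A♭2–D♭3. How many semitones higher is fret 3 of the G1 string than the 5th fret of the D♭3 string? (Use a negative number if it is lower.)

-20 semitones

G1 at fret 3 → B♭1 (MIDI 34); D♭3 at fret 5 → G♭3 (MIDI 54).
34 − 54 = -20, so the two pitches are 20 semitones apart.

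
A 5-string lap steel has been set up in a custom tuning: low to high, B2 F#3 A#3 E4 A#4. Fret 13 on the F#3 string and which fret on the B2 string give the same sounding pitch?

Fret 13 on F#3 is MIDI 54 + 13 = 67 (G4). On the B2 string (open MIDI 47), that pitch is 67 − 47 = fret 20.

20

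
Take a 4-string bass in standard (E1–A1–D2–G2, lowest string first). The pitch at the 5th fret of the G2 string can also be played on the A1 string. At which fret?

G2 at fret 5 is G2 + 5 semitones = C3.
The open A1 string is 10 semitones below the open G2, so the same pitch on the A1 string lies at fret 5 + 10 = 15.

15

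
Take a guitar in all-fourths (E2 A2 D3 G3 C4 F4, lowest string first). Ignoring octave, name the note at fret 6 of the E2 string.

E2 is MIDI 40. Adding 6 gives 46; 46 mod 12 = 10, i.e. A#.

A#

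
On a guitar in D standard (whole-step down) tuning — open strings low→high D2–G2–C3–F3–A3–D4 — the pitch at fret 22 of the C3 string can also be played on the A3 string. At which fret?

C3 at fret 22 is C3 + 22 semitones = A#4.
The open A3 string is 9 semitones above the open C3, so the same pitch on the A3 string lies at fret 22 − 9 = 13.

13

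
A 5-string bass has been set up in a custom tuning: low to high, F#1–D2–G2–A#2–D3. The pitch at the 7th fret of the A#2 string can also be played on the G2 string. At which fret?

Fret 7 on A#2 is MIDI 46 + 7 = 53 (F3). On the G2 string (open MIDI 43), that pitch is 53 − 43 = fret 10.

10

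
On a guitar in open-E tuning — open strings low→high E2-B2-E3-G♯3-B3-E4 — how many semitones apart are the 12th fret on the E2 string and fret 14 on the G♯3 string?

E2 at fret 12 → E3 (MIDI 52); G♯3 at fret 14 → A♯4 (MIDI 70).
52 − 70 = -18, so the two pitches are 18 semitones apart, with A♯4 the higher.

18 semitones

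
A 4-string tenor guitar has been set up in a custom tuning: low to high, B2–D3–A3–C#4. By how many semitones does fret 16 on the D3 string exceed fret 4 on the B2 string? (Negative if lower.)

15 semitones

D3 at fret 16 → F#4 (MIDI 66); B2 at fret 4 → D#3 (MIDI 51).
66 − 51 = 15, so the two pitches are 15 semitones apart.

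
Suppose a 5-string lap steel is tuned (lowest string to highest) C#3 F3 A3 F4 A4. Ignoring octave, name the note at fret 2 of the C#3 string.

C#3 is MIDI 49. Adding 2 gives 51; 51 mod 12 = 3, i.e. D#.
(Equivalently spelled Eb.)

D#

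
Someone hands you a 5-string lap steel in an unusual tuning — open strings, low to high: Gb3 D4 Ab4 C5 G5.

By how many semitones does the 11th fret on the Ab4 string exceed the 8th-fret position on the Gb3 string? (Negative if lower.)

Ab4 at fret 11 → G5 (MIDI 79); Gb3 at fret 8 → D4 (MIDI 62).
79 − 62 = 17, so the two pitches are 17 semitones apart.

17 semitones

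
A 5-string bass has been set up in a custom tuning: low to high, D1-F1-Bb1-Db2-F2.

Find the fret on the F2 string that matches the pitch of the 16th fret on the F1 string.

4

F1 at fret 16 is F1 + 16 semitones = A2.
The open F2 string is 12 semitones above the open F1, so the same pitch on the F2 string lies at fret 16 − 12 = 4.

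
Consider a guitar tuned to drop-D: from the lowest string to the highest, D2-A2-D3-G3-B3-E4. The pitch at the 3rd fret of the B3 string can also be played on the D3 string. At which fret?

B3 at fret 3 is B3 + 3 semitones = D4.
The open D3 string is 9 semitones below the open B3, so the same pitch on the D3 string lies at fret 3 + 9 = 12.

12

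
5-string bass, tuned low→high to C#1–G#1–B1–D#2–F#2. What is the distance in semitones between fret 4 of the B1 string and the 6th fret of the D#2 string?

6 semitones

B1 at fret 4 → D#2 (MIDI 39); D#2 at fret 6 → A2 (MIDI 45).
39 − 45 = -6, so the two pitches are 6 semitones apart, with A2 the higher.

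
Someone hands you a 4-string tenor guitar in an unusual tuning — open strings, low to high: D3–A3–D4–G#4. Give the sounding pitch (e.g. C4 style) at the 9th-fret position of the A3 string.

F#4

A3 is MIDI 57. Adding 9 gives 66, which is F#4.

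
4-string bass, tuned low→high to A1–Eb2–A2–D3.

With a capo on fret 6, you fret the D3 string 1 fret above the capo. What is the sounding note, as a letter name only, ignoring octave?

A

The capo raises the open D3 by 6 semitones to Ab3; fretting 1 more gives D3 + 6 + 1 = D3 + 7 semitones, landing on A.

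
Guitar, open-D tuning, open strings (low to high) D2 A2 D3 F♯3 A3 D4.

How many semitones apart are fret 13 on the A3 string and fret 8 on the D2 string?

A3 at fret 13 → A♯4 (MIDI 70); D2 at fret 8 → A♯2 (MIDI 46).
70 − 46 = 24, so the two pitches are 24 semitones apart, with A♯4 the higher.

24 semitones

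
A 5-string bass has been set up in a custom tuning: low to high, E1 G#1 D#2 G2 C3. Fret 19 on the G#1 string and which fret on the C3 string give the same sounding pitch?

Fret 19 on G#1 is MIDI 32 + 19 = 51 (D#3). On the C3 string (open MIDI 48), that pitch is 51 − 48 = fret 3.

3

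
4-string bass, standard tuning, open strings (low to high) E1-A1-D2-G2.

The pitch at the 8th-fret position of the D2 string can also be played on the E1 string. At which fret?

18

D2 at fret 8 is D2 + 8 semitones = A♯2.
The open E1 string is 10 semitones below the open D2, so the same pitch on the E1 string lies at fret 8 + 10 = 18.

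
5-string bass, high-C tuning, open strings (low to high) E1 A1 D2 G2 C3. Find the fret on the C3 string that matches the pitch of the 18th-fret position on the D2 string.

8

D2 at fret 18 is D2 + 18 semitones = G#3.
The open C3 string is 10 semitones above the open D2, so the same pitch on the C3 string lies at fret 18 − 10 = 8.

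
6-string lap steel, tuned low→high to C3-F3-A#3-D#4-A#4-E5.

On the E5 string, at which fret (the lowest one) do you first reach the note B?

7

From E5, count semitones up the chromatic scale until reaching B: E–F–F#–G–G#–A–A#–B — 7 steps.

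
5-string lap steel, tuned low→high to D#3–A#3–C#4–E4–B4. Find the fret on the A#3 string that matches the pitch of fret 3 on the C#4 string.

Fret 3 on C#4 is MIDI 61 + 3 = 64 (E4). On the A#3 string (open MIDI 58), that pitch is 64 − 58 = fret 6.

6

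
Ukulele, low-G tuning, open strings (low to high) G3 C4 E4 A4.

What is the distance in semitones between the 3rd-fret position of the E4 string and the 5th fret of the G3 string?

E4 at fret 3 → G4 (MIDI 67); G3 at fret 5 → C4 (MIDI 60).
67 − 60 = 7, so the two pitches are 7 semitones apart, with G4 the higher.

7 semitones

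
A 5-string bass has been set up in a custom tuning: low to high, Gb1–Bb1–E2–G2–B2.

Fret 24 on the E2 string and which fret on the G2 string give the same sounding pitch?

21

E2 at fret 24 is E2 + 24 semitones = E4.
The open G2 string is 3 semitones above the open E2, so the same pitch on the G2 string lies at fret 24 − 3 = 21.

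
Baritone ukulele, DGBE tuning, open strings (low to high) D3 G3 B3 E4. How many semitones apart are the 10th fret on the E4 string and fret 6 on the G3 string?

13 semitones

E4 at fret 10 → D5 (MIDI 74); G3 at fret 6 → C♯4 (MIDI 61).
74 − 61 = 13, so the two pitches are 13 semitones apart, with D5 the higher.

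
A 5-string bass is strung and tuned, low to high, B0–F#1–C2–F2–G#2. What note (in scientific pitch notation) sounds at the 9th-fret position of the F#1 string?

The open F#1 string plus 9 semitones: F#–G–G#–A–A#–B–C–C#–D–D#.
The walk passes from B into C once, so the octave number goes from 1 to 2.

D#2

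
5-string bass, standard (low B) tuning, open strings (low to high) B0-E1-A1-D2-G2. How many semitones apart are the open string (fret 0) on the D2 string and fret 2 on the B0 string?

D2 at fret 0 → D2 (MIDI 38); B0 at fret 2 → C♯1 (MIDI 25).
38 − 25 = 13, so the two pitches are 13 semitones apart, with D2 the higher.

13 semitones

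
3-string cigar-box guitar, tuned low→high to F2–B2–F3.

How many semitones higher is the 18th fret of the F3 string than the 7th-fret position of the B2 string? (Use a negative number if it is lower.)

17 semitones

F3 at fret 18 → B4 (MIDI 71); B2 at fret 7 → F#3 (MIDI 54).
71 − 54 = 17, so the two pitches are 17 semitones apart.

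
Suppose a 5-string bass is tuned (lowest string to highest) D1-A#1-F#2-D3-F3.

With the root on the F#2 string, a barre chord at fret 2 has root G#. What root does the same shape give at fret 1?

Moving from fret 2 to fret 1 shifts the root by -1 semitone.
G# down 1 semitone is G.

G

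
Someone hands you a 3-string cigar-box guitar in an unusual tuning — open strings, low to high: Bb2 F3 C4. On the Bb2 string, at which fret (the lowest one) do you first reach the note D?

4

From Bb2, count semitones up the chromatic scale until reaching D: Bb–B–C–Db–D — 4 steps.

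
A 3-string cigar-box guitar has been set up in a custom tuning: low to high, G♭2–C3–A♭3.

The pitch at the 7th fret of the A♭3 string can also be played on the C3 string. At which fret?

A♭3 at fret 7 is A♭3 + 7 semitones = E♭4.
The open C3 string is 8 semitones below the open A♭3, so the same pitch on the C3 string lies at fret 7 + 8 = 15.

15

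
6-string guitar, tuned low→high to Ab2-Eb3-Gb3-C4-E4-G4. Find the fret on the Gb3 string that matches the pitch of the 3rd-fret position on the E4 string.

E4 at fret 3 is E4 + 3 semitones = G4.
The open Gb3 string is 10 semitones below the open E4, so the same pitch on the Gb3 string lies at fret 3 + 10 = 13.

13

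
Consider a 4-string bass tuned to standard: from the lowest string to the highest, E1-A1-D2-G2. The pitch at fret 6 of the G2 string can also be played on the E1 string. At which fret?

Fret 6 on G2 is MIDI 43 + 6 = 49 (C#3). On the E1 string (open MIDI 28), that pitch is 49 − 28 = fret 21.

21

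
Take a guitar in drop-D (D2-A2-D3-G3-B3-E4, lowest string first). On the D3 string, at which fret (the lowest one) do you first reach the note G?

5

From D3, count semitones up the chromatic scale until reaching G: D–D#–E–F–F#–G — 5 steps.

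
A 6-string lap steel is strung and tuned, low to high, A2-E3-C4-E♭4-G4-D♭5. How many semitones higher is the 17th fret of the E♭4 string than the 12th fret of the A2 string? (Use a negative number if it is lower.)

E♭4 at fret 17 → A♭5 (MIDI 80); A2 at fret 12 → A3 (MIDI 57).
80 − 57 = 23, so the two pitches are 23 semitones apart.

23 semitones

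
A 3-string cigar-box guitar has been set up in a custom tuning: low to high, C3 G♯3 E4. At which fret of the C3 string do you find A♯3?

A♯3 is 10 semitones above the open C3 (C–C#–D–D#–…–G#–A–A#), so it sits at fret 10.

10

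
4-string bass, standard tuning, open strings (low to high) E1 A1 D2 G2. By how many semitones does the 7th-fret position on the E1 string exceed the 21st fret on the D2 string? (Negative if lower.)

E1 at fret 7 → B1 (MIDI 35); D2 at fret 21 → B3 (MIDI 59).
35 − 59 = -24, so the two pitches are 24 semitones apart.

-24 semitones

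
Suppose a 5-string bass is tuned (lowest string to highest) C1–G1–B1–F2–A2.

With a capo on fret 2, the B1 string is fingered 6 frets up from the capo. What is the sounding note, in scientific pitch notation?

G2

The capo raises the open B1 by 2 semitones to Db2; fretting 6 more gives B1 + 2 + 6 = B1 + 8 semitones = G2.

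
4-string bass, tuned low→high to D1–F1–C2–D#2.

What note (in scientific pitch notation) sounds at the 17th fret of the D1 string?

Each fret is one semitone, so D1 + 17 = G2.

G2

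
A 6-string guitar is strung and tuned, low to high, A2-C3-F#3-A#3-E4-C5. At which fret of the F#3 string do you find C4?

C4 is 6 semitones above the open F#3 (F#–G–G#–A–A#–B–C), so it sits at fret 6.

6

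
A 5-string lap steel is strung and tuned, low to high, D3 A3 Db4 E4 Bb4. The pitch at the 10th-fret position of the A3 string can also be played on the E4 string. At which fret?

3

Fret 10 on A3 is MIDI 57 + 10 = 67 (G4). On the E4 string (open MIDI 64), that pitch is 67 − 64 = fret 3.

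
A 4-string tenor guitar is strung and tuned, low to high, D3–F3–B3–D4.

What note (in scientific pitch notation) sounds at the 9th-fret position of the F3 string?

D4

Each fret is one semitone, so F3 + 9 = D4.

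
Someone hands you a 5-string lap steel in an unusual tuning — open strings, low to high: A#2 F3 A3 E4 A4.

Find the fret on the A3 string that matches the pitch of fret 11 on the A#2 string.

0

Fret 11 on A#2 is MIDI 46 + 11 = 57 (A3). On the A3 string (open MIDI 57), that pitch is 57 − 57 = fret 0.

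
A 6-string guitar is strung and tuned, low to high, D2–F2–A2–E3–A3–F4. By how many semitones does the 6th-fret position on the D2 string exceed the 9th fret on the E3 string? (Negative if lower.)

D2 at fret 6 → G#2 (MIDI 44); E3 at fret 9 → C#4 (MIDI 61).
44 − 61 = -17, so the two pitches are 17 semitones apart.

-17 semitones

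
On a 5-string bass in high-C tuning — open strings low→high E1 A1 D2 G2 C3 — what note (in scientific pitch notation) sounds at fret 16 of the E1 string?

E1 is MIDI 28. Adding 16 gives 44, which is G♯2.

G♯2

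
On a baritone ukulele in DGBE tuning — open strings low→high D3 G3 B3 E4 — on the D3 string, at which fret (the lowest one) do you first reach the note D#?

1

From D3, count semitones up the chromatic scale until reaching D#: D–D# — 1 step.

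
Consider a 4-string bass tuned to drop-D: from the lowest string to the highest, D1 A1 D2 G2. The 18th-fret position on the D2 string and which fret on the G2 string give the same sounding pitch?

13

Fret 18 on D2 is MIDI 38 + 18 = 56 (G♯3). On the G2 string (open MIDI 43), that pitch is 56 − 43 = fret 13.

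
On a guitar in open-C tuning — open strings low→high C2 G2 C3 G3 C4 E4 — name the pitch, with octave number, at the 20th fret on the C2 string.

G#3

The open C2 string plus 20 semitones: C–C#–D–D#–…–F#–G–G#.
The walk passes from B into C once, so the octave number goes from 2 to 3.
(Equivalently spelled Ab3.)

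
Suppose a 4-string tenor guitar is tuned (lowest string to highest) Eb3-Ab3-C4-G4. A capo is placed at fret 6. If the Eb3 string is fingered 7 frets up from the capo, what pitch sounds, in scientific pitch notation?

The capo raises the open Eb3 by 6 semitones to A3; fretting 7 more gives Eb3 + 6 + 7 = Eb3 + 13 semitones = E4.

E4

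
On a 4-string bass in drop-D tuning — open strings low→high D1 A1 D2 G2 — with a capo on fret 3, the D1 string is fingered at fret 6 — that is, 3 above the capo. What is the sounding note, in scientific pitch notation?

The capo raises the open D1 by 3 semitones to F1; fretting 3 more gives D1 + 3 + 3 = D1 + 6 semitones = G#1.

G#1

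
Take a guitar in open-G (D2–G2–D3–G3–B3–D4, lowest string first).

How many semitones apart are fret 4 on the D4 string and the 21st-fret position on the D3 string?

5 semitones

D4 at fret 4 → F♯4 (MIDI 66); D3 at fret 21 → B4 (MIDI 71).
66 − 71 = -5, so the two pitches are 5 semitones apart, with B4 the higher.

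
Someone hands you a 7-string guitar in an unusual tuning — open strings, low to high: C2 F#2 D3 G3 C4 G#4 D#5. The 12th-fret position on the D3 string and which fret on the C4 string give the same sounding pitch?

D3 at fret 12 is D3 + 12 semitones = D4.
The open C4 string is 10 semitones above the open D3, so the same pitch on the C4 string lies at fret 12 − 10 = 2.

2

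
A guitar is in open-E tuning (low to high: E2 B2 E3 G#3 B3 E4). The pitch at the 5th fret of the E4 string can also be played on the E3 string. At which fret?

Fret 5 on E4 is MIDI 64 + 5 = 69 (A4). On the E3 string (open MIDI 52), that pitch is 69 − 52 = fret 17.

17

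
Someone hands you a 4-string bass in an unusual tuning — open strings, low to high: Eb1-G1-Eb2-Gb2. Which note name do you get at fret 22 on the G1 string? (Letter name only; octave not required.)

G1 is MIDI 31. Adding 22 gives 53; 53 mod 12 = 5, i.e. F.

F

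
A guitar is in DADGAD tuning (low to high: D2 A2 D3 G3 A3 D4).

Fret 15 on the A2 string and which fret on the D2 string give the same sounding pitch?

Fret 15 on A2 is MIDI 45 + 15 = 60 (C4). On the D2 string (open MIDI 38), that pitch is 60 − 38 = fret 22.

22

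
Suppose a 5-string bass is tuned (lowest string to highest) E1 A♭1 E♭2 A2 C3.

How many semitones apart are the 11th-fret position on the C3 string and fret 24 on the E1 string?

C3 at fret 11 → B3 (MIDI 59); E1 at fret 24 → E3 (MIDI 52).
59 − 52 = 7, so the two pitches are 7 semitones apart, with B3 the higher.

7 semitones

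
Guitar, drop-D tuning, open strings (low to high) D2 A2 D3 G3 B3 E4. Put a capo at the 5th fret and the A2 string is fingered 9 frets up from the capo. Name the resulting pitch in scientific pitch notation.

The capo raises the open A2 by 5 semitones to D3; fretting 9 more gives A2 + 5 + 9 = A2 + 14 semitones = B3.

B3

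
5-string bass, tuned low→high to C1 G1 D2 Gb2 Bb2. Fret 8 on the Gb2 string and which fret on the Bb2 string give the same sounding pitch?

Gb2 at fret 8 is Gb2 + 8 semitones = D3.
The open Bb2 string is 4 semitones above the open Gb2, so the same pitch on the Bb2 string lies at fret 8 − 4 = 4.

4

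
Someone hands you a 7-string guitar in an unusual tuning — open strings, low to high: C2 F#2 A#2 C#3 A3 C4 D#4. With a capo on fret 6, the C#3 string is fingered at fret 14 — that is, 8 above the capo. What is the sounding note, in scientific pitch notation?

D#4

The capo raises the open C#3 by 6 semitones to G3; fretting 8 more gives C#3 + 6 + 8 = C#3 + 14 semitones = D#4.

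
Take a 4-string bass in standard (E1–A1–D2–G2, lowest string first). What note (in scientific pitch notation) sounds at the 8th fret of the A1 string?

F2

Each fret is one semitone, so A1 + 8 = F2.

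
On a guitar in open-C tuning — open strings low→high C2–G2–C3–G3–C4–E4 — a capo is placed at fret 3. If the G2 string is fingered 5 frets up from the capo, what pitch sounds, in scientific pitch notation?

D#3

The capo raises the open G2 by 3 semitones to A#2; fretting 5 more gives G2 + 3 + 5 = G2 + 8 semitones = D#3.
(Also written Eb.)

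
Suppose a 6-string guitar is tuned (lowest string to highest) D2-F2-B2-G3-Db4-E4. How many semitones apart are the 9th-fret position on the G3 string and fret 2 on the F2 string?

21 semitones

G3 at fret 9 → E4 (MIDI 64); F2 at fret 2 → G2 (MIDI 43).
64 − 43 = 21, so the two pitches are 21 semitones apart, with E4 the higher.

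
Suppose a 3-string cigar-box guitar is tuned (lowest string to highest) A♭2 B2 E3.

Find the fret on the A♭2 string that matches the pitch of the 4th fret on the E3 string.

12

E3 at fret 4 is E3 + 4 semitones = A♭3.
The open A♭2 string is 8 semitones below the open E3, so the same pitch on the A♭2 string lies at fret 4 + 8 = 12.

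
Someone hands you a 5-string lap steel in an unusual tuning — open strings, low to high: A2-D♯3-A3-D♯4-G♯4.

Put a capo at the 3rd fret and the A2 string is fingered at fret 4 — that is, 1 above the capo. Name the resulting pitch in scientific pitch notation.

The capo raises the open A2 by 3 semitones to C3; fretting 1 more gives A2 + 3 + 1 = A2 + 4 semitones = C♯3.
(Also written D♭.)

C♯3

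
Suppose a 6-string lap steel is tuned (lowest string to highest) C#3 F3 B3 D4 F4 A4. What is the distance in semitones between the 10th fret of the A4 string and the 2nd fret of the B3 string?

A4 at fret 10 → G5 (MIDI 79); B3 at fret 2 → C#4 (MIDI 61).
79 − 61 = 18, so the two pitches are 18 semitones apart, with G5 the higher.

18 semitones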